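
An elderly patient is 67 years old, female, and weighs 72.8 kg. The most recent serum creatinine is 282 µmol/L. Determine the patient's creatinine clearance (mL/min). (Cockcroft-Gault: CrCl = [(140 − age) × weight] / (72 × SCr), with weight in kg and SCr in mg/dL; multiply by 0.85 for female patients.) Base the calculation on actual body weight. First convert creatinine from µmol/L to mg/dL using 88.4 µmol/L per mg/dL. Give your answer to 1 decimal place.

19.7 mL/min

SCr = 282 / 88.4 = 3.19 mg/dL
CrCl = (140 − 67) × 72.8 / (72 × 3.19) × 0.85 = 5314.4 / 229.68 × 0.85 ≈ 19.7 mL/min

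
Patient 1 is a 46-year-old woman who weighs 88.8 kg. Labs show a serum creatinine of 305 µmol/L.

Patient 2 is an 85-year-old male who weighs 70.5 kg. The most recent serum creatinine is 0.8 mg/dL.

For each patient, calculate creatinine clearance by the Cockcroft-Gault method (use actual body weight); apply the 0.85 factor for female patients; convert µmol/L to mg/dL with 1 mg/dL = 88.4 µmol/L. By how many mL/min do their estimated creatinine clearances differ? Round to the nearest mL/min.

39 mL/min

Patient 1: SCr = 305 / 88.4 = 3.45 mg/dL
Patient 1: CrCl = (140 − 46) × 88.8 / (72 × 3.45) × 0.85 = 8347.2 / 248.40 × 0.85 ≈ 28.6 mL/min
Patient 2: CrCl = (140 − 85) × 70.5 / (72 × 0.8) = 3877.5 / 57.60 ≈ 67.3 mL/min
|28.6 − 67.3| = 38.7 mL/min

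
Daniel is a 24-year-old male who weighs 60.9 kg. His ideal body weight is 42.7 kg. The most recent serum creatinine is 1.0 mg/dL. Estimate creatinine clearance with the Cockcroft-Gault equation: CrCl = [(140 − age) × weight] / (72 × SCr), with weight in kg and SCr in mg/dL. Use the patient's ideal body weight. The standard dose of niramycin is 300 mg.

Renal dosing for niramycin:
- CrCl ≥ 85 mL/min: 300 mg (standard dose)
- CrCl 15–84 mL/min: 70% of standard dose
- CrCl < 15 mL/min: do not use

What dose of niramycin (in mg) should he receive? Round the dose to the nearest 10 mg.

210 mg

CrCl = (140 − 24) × 42.7 / (72 × 1) = 4953.2 / 72.00 ≈ 68.8 mL/min
CrCl ≈ 69 mL/min → bracket 15–84 mL/min.
70% of 300 mg = 210 mg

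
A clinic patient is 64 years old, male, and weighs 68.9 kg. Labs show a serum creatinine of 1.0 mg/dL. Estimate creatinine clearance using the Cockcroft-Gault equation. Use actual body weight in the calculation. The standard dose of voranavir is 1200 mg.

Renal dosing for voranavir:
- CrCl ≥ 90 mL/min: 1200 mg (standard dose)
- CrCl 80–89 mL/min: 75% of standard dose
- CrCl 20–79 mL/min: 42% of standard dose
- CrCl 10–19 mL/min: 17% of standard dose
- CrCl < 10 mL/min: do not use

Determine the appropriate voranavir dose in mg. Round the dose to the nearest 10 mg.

CrCl = (140 − 64) × 68.9 / (72 × 1) = 5236.4 / 72.00 ≈ 72.7 mL/min
CrCl ≈ 73 mL/min → bracket 20–79 mL/min.
42% of 1200 mg = 504 mg → 500 mg

500 mg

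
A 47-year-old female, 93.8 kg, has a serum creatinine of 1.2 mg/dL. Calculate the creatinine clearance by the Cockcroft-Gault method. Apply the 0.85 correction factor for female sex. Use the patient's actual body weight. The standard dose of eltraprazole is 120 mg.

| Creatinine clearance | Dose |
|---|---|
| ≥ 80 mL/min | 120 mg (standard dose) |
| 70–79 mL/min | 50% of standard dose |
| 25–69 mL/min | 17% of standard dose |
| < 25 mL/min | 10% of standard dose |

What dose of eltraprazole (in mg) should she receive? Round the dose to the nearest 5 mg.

120 mg

CrCl = (140 − 47) × 93.8 / (72 × 1.2) × 0.85 = 8723.4 / 86.40 × 0.85 ≈ 85.8 mL/min
CrCl ≈ 86 mL/min → bracket ≥ 80 mL/min.
100% of 120 mg = 120 mg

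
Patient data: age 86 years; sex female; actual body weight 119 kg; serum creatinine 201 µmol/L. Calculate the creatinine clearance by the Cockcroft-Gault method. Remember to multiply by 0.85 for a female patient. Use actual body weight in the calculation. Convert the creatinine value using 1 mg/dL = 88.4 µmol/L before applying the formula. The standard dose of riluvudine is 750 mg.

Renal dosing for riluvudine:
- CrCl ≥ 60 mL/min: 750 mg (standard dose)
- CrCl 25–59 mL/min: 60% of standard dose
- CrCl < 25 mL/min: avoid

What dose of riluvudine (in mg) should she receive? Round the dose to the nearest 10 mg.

450 mg

SCr = 201 / 88.4 = 2.274 mg/dL
CrCl = (140 − 86) × 119 / (72 × 2.274) × 0.85 = 6426.0 / 163.73 × 0.85 ≈ 33.4 mL/min
CrCl ≈ 33 mL/min → bracket 25–59 mL/min.
60% of 750 mg = 450 mg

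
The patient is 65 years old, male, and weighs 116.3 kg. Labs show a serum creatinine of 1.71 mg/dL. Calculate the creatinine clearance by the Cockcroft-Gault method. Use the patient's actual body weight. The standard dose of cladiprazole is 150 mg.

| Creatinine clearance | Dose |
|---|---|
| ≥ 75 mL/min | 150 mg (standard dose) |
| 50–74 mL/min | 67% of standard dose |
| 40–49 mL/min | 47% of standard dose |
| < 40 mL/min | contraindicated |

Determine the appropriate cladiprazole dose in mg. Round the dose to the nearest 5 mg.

CrCl = (140 − 65) × 116.3 / (72 × 1.71) = 8722.5 / 123.12 ≈ 70.8 mL/min
CrCl ≈ 71 mL/min → bracket 50–74 mL/min.
67% of 150 mg = 100.5 mg → 100 mg

100 mg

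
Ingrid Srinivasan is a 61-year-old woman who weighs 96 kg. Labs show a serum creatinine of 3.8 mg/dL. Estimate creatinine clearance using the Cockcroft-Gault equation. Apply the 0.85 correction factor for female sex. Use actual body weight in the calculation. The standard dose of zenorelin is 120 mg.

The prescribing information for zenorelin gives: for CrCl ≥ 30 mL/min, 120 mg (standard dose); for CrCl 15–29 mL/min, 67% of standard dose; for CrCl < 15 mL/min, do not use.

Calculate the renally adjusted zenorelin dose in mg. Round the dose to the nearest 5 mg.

80 mg

CrCl = (140 − 61) × 96 / (72 × 3.8) × 0.85 = 7584.0 / 273.60 × 0.85 ≈ 23.6 mL/min
CrCl ≈ 24 mL/min → bracket 15–29 mL/min.
67% of 120 mg = 80.4 mg → 80 mg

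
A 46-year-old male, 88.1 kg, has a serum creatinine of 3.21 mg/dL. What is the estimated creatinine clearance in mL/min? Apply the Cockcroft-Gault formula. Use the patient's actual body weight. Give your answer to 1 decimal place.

CrCl = (140 − 46) × 88.1 / (72 × 3.21) = 8281.4 / 231.12 ≈ 35.8 mL/min

35.8 mL/min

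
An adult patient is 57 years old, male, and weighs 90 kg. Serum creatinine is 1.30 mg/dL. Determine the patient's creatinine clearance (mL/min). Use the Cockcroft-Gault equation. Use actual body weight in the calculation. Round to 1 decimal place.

CrCl = (140 − 57) × 90 / (72 × 1.3) = 7470.0 / 93.60 ≈ 79.8 mL/min

79.8 mL/min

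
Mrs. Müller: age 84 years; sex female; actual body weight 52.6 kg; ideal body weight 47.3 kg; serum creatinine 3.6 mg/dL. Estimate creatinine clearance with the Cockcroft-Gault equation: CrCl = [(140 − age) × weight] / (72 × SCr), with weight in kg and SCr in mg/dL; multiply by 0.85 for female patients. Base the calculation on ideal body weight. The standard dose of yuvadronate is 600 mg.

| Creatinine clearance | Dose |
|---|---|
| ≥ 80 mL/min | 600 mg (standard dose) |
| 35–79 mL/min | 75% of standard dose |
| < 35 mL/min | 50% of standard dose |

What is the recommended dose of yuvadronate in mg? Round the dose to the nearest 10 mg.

CrCl = (140 − 84) × 47.3 / (72 × 3.6) × 0.85 = 2648.8 / 259.20 × 0.85 ≈ 8.7 mL/min
CrCl ≈ 9 mL/min → bracket < 35 mL/min.
50% of 600 mg = 300 mg

300 mg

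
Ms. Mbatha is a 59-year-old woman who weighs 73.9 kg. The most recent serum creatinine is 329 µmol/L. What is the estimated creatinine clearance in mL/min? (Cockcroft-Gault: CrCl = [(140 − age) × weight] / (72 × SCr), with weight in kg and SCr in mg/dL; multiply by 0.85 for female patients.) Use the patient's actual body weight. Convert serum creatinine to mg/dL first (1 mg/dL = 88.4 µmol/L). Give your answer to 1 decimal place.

SCr = 329 / 88.4 = 3.722 mg/dL
CrCl = (140 − 59) × 73.9 / (72 × 3.722) × 0.85 = 5985.9 / 267.98 × 0.85 ≈ 19.0 mL/min

19.0 mL/min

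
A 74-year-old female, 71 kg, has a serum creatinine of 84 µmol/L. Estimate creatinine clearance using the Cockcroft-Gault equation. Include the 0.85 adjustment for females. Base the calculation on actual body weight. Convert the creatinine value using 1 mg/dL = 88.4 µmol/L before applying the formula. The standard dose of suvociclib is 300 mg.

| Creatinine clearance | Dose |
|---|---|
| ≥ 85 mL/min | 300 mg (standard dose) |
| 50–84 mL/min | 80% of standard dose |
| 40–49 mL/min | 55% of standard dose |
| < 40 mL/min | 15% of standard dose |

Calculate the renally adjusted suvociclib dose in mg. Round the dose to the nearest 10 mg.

SCr = 84 / 88.4 = 0.95 mg/dL
CrCl = (140 − 74) × 71 / (72 × 0.95) × 0.85 = 4686.0 / 68.40 × 0.85 ≈ 58.2 mL/min
CrCl ≈ 58 mL/min → bracket 50–84 mL/min.
80% of 300 mg = 240 mg

240 mg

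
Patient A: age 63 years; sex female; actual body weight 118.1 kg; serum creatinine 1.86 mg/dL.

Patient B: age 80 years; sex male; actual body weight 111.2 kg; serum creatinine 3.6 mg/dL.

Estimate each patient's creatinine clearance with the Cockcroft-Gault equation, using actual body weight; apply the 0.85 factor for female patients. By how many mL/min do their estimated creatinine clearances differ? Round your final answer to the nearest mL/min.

Patient A: CrCl = (140 − 63) × 118.1 / (72 × 1.86) × 0.85 = 9093.7 / 133.92 × 0.85 ≈ 57.7 mL/min
Patient B: CrCl = (140 − 80) × 111.2 / (72 × 3.6) = 6672.0 / 259.20 ≈ 25.7 mL/min
|57.7 − 25.7| = 32.0 mL/min

32 mL/min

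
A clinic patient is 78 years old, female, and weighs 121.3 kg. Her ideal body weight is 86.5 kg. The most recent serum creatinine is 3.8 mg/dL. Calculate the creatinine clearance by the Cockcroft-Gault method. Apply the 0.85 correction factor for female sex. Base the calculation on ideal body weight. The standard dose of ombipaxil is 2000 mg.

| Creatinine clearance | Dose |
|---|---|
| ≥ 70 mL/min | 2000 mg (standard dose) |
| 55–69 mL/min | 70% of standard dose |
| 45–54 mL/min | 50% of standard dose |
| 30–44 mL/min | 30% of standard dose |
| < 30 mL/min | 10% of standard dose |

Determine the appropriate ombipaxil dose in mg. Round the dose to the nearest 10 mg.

200 mg

CrCl = (140 − 78) × 86.5 / (72 × 3.8) × 0.85 = 5363.0 / 273.60 × 0.85 ≈ 16.7 mL/min
CrCl ≈ 17 mL/min → bracket < 30 mL/min.
10% of 2000 mg = 200 mg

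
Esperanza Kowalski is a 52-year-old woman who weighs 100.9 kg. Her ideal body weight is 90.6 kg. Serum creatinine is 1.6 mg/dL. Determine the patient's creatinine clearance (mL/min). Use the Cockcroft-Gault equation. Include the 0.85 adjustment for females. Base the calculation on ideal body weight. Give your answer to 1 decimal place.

58.8 mL/min

CrCl = (140 − 52) × 90.6 / (72 × 1.6) × 0.85 = 7972.8 / 115.20 × 0.85 ≈ 58.8 mL/min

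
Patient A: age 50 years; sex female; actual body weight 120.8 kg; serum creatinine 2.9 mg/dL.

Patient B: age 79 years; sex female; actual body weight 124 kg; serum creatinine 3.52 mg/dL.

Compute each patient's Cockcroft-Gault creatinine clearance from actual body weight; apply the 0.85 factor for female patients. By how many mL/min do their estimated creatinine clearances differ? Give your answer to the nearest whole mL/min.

19 mL/min

Patient A: CrCl = (140 − 50) × 120.8 / (72 × 2.9) × 0.85 = 10872.0 / 208.80 × 0.85 ≈ 44.3 mL/min
Patient B: CrCl = (140 − 79) × 124 / (72 × 3.52) × 0.85 = 7564.0 / 253.44 × 0.85 ≈ 25.4 mL/min
|44.3 − 25.4| = 18.9 mL/min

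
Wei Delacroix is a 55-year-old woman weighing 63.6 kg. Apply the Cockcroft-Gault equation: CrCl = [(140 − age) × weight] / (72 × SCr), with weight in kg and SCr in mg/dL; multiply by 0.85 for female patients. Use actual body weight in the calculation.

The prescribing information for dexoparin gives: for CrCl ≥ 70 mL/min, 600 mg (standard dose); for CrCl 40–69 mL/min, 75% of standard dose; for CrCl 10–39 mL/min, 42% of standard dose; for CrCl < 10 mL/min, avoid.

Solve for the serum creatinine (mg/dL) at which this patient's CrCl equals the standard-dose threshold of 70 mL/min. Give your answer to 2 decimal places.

Standard dose requires CrCl ≥ 70 mL/min.
Set (140 − 55) × 63.6 × 0.85 / (72 × SCr) = 70
SCr = (140 − 55) × 63.6 × 0.85 / (72 × 70) = 0.912 mg/dL

0.91 mg/dL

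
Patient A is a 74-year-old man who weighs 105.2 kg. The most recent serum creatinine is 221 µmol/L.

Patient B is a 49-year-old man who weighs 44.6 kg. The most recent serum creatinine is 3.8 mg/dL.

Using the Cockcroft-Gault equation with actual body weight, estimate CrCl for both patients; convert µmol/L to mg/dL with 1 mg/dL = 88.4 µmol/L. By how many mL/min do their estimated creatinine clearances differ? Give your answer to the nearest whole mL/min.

24 mL/min

Patient A: SCr = 221 / 88.4 = 2.5 mg/dL
Patient A: CrCl = (140 − 74) × 105.2 / (72 × 2.5) = 6943.2 / 180.00 ≈ 38.6 mL/min
Patient B: CrCl = (140 − 49) × 44.6 / (72 × 3.8) = 4058.6 / 273.60 ≈ 14.8 mL/min
|38.6 − 14.8| = 23.8 mL/min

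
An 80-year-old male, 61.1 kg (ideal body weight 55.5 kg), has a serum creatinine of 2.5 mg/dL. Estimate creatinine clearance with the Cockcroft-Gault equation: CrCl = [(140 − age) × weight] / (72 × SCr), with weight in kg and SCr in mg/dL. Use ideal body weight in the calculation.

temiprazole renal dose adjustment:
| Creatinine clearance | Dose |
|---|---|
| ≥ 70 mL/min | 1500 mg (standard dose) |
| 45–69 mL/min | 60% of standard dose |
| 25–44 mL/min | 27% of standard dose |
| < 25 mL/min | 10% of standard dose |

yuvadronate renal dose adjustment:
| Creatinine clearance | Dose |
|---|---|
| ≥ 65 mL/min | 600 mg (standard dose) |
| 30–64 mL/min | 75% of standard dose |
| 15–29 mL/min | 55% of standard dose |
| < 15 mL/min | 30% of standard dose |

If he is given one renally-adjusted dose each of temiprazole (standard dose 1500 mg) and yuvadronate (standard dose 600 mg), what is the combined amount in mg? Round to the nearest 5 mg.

480 mg

CrCl = (140 − 80) × 55.5 / (72 × 2.5) = 3330.0 / 180.00 ≈ 18.5 mL/min
CrCl ≈ 18 mL/min.
temiprazole: < 25 mL/min → 10% of 1500 mg = 150 mg.
yuvadronate: 15–29 mL/min → 55% of 600 mg = 330 mg.
Total = 150 + 330 = 480 mg.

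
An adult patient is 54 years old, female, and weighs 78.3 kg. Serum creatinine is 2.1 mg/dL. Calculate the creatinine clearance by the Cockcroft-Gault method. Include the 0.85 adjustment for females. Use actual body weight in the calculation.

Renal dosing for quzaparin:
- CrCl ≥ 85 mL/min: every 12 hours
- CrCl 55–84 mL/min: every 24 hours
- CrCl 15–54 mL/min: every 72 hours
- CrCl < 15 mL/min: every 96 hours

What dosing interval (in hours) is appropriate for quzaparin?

every 72 hours

CrCl = (140 − 54) × 78.3 / (72 × 2.1) × 0.85 = 6733.8 / 151.20 × 0.85 ≈ 37.9 mL/min
CrCl ≈ 38 mL/min → bracket 15–54 mL/min → every 72 hours.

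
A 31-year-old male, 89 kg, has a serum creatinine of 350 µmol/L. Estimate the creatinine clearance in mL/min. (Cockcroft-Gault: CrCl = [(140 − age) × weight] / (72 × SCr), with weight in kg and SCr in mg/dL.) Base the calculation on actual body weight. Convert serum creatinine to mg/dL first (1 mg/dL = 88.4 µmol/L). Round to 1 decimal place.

34.0 mL/min

SCr = 350 / 88.4 = 3.959 mg/dL
CrCl = (140 − 31) × 89 / (72 × 3.959) = 9701.0 / 285.05 ≈ 34.0 mL/min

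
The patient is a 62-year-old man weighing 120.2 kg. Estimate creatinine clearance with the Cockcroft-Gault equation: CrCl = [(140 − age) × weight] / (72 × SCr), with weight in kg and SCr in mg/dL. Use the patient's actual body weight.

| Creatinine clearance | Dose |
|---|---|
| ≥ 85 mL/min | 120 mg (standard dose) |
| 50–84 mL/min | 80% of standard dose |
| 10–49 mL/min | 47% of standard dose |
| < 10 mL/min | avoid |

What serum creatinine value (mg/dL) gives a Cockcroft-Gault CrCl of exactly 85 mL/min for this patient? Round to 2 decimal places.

1.53 mg/dL

Standard dose requires CrCl ≥ 85 mL/min.
Set (140 − 62) × 120.2 / (72 × SCr) = 85
SCr = (140 − 62) × 120.2 / (72 × 85) = 1.532 mg/dL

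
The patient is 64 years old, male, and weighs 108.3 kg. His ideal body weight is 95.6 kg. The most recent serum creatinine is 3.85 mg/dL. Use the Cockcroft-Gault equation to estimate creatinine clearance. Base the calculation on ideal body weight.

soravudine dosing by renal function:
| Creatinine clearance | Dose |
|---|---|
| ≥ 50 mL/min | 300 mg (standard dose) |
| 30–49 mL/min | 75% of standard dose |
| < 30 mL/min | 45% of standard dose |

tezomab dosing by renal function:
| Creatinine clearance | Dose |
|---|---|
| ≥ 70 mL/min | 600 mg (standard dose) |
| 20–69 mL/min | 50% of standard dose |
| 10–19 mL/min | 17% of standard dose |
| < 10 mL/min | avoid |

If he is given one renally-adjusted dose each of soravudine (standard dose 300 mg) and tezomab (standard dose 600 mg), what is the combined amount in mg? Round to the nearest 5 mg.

435 mg

CrCl = (140 − 64) × 95.6 / (72 × 3.85) = 7265.6 / 277.20 ≈ 26.2 mL/min
CrCl ≈ 26 mL/min.
soravudine: < 30 mL/min → 45% of 300 mg = 135 mg.
tezomab: 20–69 mL/min → 50% of 600 mg = 300 mg.
Total = 135 + 300 = 435 mg.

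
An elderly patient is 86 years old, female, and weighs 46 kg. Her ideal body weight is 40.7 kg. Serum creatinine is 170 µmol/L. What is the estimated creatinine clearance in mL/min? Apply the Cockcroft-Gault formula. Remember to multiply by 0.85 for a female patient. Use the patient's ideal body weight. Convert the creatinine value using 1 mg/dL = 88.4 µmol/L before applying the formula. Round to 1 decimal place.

SCr = 170 / 88.4 = 1.923 mg/dL
CrCl = (140 − 86) × 40.7 / (72 × 1.923) × 0.85 = 2197.8 / 138.46 × 0.85 ≈ 13.5 mL/min

13.5 mL/min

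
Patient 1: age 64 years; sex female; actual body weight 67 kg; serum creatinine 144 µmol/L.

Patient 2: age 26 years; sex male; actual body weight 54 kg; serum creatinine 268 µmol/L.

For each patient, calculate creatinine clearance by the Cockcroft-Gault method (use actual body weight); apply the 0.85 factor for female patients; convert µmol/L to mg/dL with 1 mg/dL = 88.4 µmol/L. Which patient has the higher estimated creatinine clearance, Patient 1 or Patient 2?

Patient 1

Patient 1: SCr = 144 / 88.4 = 1.629 mg/dL
Patient 1: CrCl = (140 − 64) × 67 / (72 × 1.629) × 0.85 = 5092.0 / 117.29 × 0.85 ≈ 36.9 mL/min
Patient 2: SCr = 268 / 88.4 = 3.032 mg/dL
Patient 2: CrCl = (140 − 26) × 54 / (72 × 3.032) = 6156.0 / 218.30 ≈ 28.2 mL/min
36.9 vs 28.2 mL/min → Patient 1 is higher.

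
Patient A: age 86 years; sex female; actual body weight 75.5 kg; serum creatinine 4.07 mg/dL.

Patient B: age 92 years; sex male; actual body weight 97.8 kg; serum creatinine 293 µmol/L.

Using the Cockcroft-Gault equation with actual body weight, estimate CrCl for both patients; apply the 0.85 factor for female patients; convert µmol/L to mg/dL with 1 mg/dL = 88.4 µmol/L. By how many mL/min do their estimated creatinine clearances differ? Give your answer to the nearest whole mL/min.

Patient A: CrCl = (140 − 86) × 75.5 / (72 × 4.07) × 0.85 = 4077.0 / 293.04 × 0.85 ≈ 11.8 mL/min
Patient B: SCr = 293 / 88.4 = 3.314 mg/dL
Patient B: CrCl = (140 − 92) × 97.8 / (72 × 3.314) = 4694.4 / 238.61 ≈ 19.7 mL/min
|11.8 − 19.7| = 7.9 mL/min

8 mL/min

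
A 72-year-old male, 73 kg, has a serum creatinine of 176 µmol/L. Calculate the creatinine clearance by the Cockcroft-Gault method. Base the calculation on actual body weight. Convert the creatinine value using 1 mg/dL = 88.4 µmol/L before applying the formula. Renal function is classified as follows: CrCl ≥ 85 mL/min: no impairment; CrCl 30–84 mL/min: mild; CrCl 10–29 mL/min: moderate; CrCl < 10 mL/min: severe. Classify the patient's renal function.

mild

SCr = 176 / 88.4 = 1.991 mg/dL
CrCl = (140 − 72) × 73 / (72 × 1.991) = 4964.0 / 143.35 ≈ 34.6 mL/min
35 mL/min falls in the 'mild' range.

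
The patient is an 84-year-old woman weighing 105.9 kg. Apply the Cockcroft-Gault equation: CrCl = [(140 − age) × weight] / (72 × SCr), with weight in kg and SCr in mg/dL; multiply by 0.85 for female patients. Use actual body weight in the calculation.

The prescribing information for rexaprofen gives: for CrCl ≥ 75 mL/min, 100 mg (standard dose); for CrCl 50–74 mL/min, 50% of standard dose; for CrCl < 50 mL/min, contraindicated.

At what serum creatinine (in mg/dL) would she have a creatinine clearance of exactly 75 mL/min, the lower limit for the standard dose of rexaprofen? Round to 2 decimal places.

Standard dose requires CrCl ≥ 75 mL/min.
Set (140 − 84) × 105.9 × 0.85 / (72 × SCr) = 75
SCr = (140 − 84) × 105.9 × 0.85 / (72 × 75) = 0.933 mg/dL

0.93 mg/dL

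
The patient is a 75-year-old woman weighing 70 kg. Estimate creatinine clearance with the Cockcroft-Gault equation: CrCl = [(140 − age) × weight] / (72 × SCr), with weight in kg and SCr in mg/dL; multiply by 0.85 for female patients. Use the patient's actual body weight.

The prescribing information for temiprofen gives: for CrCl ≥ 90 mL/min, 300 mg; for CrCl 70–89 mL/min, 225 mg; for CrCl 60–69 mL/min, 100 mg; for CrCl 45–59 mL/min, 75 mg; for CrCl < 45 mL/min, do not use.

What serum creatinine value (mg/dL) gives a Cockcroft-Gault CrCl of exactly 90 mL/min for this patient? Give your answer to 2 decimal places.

0.60 mg/dL

Standard dose requires CrCl ≥ 90 mL/min.
Set (140 − 75) × 70 × 0.85 / (72 × SCr) = 90
SCr = (140 − 75) × 70 × 0.85 / (72 × 90) = 0.597 mg/dL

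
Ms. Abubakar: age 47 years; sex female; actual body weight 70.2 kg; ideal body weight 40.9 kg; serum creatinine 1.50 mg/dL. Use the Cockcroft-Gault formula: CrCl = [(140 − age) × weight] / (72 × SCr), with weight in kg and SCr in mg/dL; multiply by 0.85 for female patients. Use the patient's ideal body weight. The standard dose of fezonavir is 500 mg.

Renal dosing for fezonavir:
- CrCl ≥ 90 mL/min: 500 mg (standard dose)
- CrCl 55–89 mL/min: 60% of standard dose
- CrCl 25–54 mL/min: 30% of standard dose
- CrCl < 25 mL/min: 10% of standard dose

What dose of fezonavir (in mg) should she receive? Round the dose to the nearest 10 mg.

150 mg

CrCl = (140 − 47) × 40.9 / (72 × 1.5) × 0.85 = 3803.7 / 108.00 × 0.85 ≈ 29.9 mL/min
CrCl ≈ 30 mL/min → bracket 25–54 mL/min.
30% of 500 mg = 150 mg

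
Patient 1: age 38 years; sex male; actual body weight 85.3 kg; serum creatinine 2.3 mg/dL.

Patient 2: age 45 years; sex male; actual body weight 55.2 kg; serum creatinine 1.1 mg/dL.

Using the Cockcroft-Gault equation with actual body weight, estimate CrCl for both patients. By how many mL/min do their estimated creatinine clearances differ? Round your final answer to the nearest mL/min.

Patient 1: CrCl = (140 − 38) × 85.3 / (72 × 2.3) = 8700.6 / 165.60 ≈ 52.5 mL/min
Patient 2: CrCl = (140 − 45) × 55.2 / (72 × 1.1) = 5244.0 / 79.20 ≈ 66.2 mL/min
|52.5 − 66.2| = 13.7 mL/min

14 mL/min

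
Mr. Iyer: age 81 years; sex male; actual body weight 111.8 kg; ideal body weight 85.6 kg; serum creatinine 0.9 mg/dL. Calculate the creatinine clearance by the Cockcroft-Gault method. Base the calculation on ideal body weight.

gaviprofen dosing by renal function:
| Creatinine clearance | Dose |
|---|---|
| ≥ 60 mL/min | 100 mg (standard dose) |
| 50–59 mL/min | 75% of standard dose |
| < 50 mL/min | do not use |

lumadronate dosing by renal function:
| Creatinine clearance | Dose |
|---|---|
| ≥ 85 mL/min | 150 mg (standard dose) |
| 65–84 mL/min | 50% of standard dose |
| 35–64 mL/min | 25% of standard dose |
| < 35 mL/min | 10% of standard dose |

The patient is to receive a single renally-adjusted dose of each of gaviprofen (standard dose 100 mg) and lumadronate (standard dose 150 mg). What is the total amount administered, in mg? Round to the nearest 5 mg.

CrCl = (140 − 81) × 85.6 / (72 × 0.9) = 5050.4 / 64.80 ≈ 77.9 mL/min
CrCl ≈ 78 mL/min.
gaviprofen: ≥ 60 mL/min → 100% of 100 mg = 100 mg.
lumadronate: 65–84 mL/min → 50% of 150 mg = 75 mg.
Total = 100 + 75 = 175 mg.

175 mg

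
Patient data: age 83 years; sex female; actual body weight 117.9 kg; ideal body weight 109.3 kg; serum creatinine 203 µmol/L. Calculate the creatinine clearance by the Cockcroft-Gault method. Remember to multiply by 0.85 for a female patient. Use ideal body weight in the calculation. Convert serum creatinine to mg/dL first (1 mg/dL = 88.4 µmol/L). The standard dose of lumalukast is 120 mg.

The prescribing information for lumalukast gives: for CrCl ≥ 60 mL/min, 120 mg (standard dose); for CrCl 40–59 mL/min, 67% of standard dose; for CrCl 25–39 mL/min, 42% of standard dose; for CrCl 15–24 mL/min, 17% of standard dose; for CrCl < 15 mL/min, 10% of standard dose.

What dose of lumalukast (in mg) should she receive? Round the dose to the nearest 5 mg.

SCr = 203 / 88.4 = 2.296 mg/dL
CrCl = (140 − 83) × 109.3 / (72 × 2.296) × 0.85 = 6230.1 / 165.31 × 0.85 ≈ 32.0 mL/min
CrCl ≈ 32 mL/min → bracket 25–39 mL/min.
42% of 120 mg = 50.4 mg → 50 mg

50 mg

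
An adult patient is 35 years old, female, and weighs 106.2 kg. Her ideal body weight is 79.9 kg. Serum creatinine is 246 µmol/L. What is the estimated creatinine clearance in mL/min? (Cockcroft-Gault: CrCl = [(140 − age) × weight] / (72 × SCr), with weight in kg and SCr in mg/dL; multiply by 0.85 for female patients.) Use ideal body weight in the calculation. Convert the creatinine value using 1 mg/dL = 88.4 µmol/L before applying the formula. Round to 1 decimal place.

SCr = 246 / 88.4 = 2.783 mg/dL
CrCl = (140 − 35) × 79.9 / (72 × 2.783) × 0.85 = 8389.5 / 200.38 × 0.85 ≈ 35.6 mL/min

35.6 mL/min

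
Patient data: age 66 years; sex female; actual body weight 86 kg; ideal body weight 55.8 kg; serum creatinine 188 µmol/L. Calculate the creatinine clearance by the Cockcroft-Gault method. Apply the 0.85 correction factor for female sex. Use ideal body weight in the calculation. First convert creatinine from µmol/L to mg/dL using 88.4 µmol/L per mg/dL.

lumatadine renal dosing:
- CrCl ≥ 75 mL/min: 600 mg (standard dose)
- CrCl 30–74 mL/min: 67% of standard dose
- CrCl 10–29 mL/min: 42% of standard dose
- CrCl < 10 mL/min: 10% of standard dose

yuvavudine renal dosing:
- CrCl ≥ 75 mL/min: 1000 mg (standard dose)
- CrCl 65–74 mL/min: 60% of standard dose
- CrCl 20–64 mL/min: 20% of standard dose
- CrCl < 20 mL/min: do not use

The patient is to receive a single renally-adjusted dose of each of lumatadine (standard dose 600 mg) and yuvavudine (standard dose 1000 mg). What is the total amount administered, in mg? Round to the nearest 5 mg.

SCr = 188 / 88.4 = 2.127 mg/dL
CrCl = (140 − 66) × 55.8 / (72 × 2.127) × 0.85 = 4129.2 / 153.14 × 0.85 ≈ 22.9 mL/min
CrCl ≈ 23 mL/min.
lumatadine: 10–29 mL/min → 42% of 600 mg = 252 mg.
yuvavudine: 20–64 mL/min → 20% of 1000 mg = 200 mg.
Total = 252 + 200 = 452 mg.

450 mg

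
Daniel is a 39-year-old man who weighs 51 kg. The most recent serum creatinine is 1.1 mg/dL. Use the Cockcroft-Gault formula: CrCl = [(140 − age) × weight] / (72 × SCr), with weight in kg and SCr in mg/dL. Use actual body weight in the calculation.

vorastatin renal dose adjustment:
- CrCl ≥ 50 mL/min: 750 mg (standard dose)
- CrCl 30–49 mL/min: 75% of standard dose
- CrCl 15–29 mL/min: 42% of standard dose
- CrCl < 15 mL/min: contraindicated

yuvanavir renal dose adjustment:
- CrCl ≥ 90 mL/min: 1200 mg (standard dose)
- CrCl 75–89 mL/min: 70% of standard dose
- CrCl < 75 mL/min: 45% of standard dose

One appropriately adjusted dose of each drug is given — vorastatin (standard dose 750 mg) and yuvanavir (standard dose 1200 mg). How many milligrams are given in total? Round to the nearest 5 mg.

1290 mg

CrCl = (140 − 39) × 51 / (72 × 1.1) = 5151.0 / 79.20 ≈ 65.0 mL/min
CrCl ≈ 65 mL/min.
vorastatin: ≥ 50 mL/min → 100% of 750 mg = 750 mg.
yuvanavir: < 75 mL/min → 45% of 1200 mg = 540 mg.
Total = 750 + 540 = 1290 mg.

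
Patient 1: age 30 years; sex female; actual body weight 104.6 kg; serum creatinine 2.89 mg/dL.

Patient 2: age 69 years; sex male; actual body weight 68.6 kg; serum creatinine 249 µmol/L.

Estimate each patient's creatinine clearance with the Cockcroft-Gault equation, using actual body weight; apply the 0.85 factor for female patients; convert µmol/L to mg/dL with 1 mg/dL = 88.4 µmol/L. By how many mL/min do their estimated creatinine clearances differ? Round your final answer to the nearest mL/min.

23 mL/min

Patient 1: CrCl = (140 − 30) × 104.6 / (72 × 2.89) × 0.85 = 11506.0 / 208.08 × 0.85 ≈ 47.0 mL/min
Patient 2: SCr = 249 / 88.4 = 2.817 mg/dL
Patient 2: CrCl = (140 − 69) × 68.6 / (72 × 2.817) = 4870.6 / 202.82 ≈ 24.0 mL/min
|47.0 − 24.0| = 23.0 mL/min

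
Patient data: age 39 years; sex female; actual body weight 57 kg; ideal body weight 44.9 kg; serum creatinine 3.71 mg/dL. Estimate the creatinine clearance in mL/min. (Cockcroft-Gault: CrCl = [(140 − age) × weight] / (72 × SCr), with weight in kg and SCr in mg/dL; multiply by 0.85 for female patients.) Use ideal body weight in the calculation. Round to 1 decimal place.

CrCl = (140 − 39) × 44.9 / (72 × 3.71) × 0.85 = 4534.9 / 267.12 × 0.85 ≈ 14.4 mL/min

14.4 mL/min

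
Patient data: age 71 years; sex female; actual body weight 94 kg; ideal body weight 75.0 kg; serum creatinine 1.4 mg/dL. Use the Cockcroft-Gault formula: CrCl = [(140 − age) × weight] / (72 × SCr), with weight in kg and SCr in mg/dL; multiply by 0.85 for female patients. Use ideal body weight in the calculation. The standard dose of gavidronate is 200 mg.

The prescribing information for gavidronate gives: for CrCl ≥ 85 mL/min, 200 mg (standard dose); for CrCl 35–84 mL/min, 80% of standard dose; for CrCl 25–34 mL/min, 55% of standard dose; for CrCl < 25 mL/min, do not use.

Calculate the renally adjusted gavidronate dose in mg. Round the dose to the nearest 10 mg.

160 mg

CrCl = (140 − 71) × 75 / (72 × 1.4) × 0.85 = 5175.0 / 100.80 × 0.85 ≈ 43.6 mL/min
CrCl ≈ 44 mL/min → bracket 35–84 mL/min.
80% of 200 mg = 160 mg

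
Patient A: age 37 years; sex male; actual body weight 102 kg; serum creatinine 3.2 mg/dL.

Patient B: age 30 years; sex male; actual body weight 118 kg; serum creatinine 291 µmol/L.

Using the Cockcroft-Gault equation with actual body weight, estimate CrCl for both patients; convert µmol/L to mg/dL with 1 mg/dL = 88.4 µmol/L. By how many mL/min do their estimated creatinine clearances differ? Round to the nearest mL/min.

Patient A: CrCl = (140 − 37) × 102 / (72 × 3.2) = 10506.0 / 230.40 ≈ 45.6 mL/min
Patient B: SCr = 291 / 88.4 = 3.292 mg/dL
Patient B: CrCl = (140 − 30) × 118 / (72 × 3.292) = 12980.0 / 237.02 ≈ 54.8 mL/min
|45.6 − 54.8| = 9.2 mL/min

9 mL/min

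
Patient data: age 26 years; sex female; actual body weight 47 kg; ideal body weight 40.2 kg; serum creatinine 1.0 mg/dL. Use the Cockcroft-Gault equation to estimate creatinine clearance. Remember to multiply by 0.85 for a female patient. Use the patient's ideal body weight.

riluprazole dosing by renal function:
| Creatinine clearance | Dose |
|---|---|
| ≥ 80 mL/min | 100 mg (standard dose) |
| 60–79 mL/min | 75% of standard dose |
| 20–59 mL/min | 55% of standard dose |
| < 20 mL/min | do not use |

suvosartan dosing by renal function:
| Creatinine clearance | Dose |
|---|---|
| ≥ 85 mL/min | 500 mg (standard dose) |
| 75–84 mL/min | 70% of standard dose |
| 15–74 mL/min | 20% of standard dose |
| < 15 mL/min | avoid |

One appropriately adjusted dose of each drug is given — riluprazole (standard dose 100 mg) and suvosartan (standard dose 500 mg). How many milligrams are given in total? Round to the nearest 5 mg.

CrCl = (140 − 26) × 40.2 / (72 × 1) × 0.85 = 4582.8 / 72.00 × 0.85 ≈ 54.1 mL/min
CrCl ≈ 54 mL/min.
riluprazole: 20–59 mL/min → 55% of 100 mg = 55 mg.
suvosartan: 15–74 mL/min → 20% of 500 mg = 100 mg.
Total = 55 + 100 = 155 mg.

155 mg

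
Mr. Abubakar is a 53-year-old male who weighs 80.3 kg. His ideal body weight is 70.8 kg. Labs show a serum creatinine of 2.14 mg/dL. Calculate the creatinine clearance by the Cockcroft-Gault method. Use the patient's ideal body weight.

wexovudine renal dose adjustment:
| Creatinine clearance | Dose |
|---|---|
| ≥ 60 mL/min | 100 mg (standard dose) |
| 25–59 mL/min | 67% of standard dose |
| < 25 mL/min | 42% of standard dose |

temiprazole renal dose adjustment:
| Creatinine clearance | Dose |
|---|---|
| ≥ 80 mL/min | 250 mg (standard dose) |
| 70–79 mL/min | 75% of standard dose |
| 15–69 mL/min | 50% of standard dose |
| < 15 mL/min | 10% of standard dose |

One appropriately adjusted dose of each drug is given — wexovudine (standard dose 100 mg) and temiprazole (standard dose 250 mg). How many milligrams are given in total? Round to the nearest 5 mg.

190 mg

CrCl = (140 − 53) × 70.8 / (72 × 2.14) = 6159.6 / 154.08 ≈ 40.0 mL/min
CrCl ≈ 40 mL/min.
wexovudine: 25–59 mL/min → 67% of 100 mg = 67 mg.
temiprazole: 15–69 mL/min → 50% of 250 mg = 125 mg.
Total = 67 + 125 = 192 mg.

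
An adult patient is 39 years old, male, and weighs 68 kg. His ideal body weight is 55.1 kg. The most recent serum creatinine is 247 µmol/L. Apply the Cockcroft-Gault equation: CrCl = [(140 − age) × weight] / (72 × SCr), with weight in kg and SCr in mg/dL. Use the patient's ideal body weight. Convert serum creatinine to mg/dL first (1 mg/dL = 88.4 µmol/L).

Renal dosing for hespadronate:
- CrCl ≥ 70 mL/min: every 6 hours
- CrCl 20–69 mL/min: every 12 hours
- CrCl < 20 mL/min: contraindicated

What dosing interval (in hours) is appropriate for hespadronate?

every 12 hours

SCr = 247 / 88.4 = 2.794 mg/dL
CrCl = (140 − 39) × 55.1 / (72 × 2.794) = 5565.1 / 201.17 ≈ 27.7 mL/min
CrCl ≈ 28 mL/min → bracket 20–69 mL/min → every 12 hours.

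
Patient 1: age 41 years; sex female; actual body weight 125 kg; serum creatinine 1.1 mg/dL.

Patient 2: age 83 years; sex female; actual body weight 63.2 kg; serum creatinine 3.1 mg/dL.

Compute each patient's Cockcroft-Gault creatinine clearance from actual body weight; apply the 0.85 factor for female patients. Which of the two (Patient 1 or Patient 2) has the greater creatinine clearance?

Patient 1: CrCl = (140 − 41) × 125 / (72 × 1.1) × 0.85 = 12375.0 / 79.20 × 0.85 ≈ 132.8 mL/min
Patient 2: CrCl = (140 − 83) × 63.2 / (72 × 3.1) × 0.85 = 3602.4 / 223.20 × 0.85 ≈ 13.7 mL/min
132.8 vs 13.7 mL/min → Patient 1 is higher.

Patient 1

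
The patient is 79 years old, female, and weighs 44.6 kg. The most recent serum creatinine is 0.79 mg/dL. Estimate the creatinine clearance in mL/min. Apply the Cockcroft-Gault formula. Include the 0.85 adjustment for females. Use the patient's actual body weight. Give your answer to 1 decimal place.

CrCl = (140 − 79) × 44.6 / (72 × 0.79) × 0.85 = 2720.6 / 56.88 × 0.85 ≈ 40.7 mL/min

40.7 mL/min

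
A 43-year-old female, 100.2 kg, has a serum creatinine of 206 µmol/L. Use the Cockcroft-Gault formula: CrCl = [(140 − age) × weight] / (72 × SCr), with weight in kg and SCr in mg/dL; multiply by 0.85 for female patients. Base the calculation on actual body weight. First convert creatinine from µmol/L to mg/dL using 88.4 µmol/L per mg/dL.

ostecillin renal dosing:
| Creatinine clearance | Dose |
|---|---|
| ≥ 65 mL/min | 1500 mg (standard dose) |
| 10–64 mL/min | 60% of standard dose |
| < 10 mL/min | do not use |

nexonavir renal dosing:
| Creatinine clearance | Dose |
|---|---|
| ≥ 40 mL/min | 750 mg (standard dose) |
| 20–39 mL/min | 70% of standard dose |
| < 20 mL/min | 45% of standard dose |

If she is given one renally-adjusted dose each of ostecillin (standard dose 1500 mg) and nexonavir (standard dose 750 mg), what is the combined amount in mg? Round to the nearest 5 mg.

1650 mg

SCr = 206 / 88.4 = 2.33 mg/dL
CrCl = (140 − 43) × 100.2 / (72 × 2.33) × 0.85 = 9719.4 / 167.76 × 0.85 ≈ 49.2 mL/min
CrCl ≈ 49 mL/min.
ostecillin: 10–64 mL/min → 60% of 1500 mg = 900 mg.
nexonavir: ≥ 40 mL/min → 100% of 750 mg = 750 mg.
Total = 900 + 750 = 1650 mg.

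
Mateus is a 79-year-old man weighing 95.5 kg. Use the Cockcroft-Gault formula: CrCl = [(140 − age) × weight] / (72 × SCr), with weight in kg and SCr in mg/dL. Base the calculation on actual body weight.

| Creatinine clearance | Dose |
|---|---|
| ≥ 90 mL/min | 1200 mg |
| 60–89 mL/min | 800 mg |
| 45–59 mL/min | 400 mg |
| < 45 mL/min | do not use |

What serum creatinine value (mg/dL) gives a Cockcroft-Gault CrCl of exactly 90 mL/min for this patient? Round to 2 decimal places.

0.90 mg/dL

Standard dose requires CrCl ≥ 90 mL/min.
Set (140 − 79) × 95.5 / (72 × SCr) = 90
SCr = (140 − 79) × 95.5 / (72 × 90) = 0.899 mg/dL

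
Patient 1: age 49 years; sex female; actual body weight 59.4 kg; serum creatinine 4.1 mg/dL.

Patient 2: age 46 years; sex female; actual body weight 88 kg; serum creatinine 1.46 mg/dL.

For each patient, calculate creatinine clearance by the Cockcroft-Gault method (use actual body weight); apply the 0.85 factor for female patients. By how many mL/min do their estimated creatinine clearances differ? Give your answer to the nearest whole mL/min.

51 mL/min

Patient 1: CrCl = (140 − 49) × 59.4 / (72 × 4.1) × 0.85 = 5405.4 / 295.20 × 0.85 ≈ 15.6 mL/min
Patient 2: CrCl = (140 − 46) × 88 / (72 × 1.46) × 0.85 = 8272.0 / 105.12 × 0.85 ≈ 66.9 mL/min
|15.6 − 66.9| = 51.3 mL/min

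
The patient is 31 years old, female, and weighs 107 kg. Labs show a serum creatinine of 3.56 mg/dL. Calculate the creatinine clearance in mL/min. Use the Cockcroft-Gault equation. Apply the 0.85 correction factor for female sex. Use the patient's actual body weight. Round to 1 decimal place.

38.7 mL/min

CrCl = (140 − 31) × 107 / (72 × 3.56) × 0.85 = 11663.0 / 256.32 × 0.85 ≈ 38.7 mL/min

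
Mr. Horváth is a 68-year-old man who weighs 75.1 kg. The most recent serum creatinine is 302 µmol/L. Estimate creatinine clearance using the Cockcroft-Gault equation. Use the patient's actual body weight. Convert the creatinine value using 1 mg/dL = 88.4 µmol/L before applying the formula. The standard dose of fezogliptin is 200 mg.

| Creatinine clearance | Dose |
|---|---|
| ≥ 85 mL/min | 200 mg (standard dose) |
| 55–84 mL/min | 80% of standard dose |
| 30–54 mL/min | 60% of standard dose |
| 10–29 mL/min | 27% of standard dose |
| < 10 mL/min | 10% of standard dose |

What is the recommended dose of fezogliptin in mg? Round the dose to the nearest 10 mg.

50 mg

SCr = 302 / 88.4 = 3.416 mg/dL
CrCl = (140 − 68) × 75.1 / (72 × 3.416) = 5407.2 / 245.95 ≈ 22.0 mL/min
CrCl ≈ 22 mL/min → bracket 10–29 mL/min.
27% of 200 mg = 54 mg → 50 mg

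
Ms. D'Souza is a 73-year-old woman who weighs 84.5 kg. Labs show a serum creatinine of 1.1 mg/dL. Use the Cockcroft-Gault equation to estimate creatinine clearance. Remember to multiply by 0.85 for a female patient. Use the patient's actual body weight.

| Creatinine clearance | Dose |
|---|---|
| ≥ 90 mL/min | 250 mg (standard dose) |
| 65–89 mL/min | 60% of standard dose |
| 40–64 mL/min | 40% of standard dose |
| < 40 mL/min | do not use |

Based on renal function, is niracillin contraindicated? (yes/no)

CrCl = (140 − 73) × 84.5 / (72 × 1.1) × 0.85 = 5661.5 / 79.20 × 0.85 ≈ 60.8 mL/min
CrCl ≈ 61 mL/min, which is ≥ 40 mL/min.

no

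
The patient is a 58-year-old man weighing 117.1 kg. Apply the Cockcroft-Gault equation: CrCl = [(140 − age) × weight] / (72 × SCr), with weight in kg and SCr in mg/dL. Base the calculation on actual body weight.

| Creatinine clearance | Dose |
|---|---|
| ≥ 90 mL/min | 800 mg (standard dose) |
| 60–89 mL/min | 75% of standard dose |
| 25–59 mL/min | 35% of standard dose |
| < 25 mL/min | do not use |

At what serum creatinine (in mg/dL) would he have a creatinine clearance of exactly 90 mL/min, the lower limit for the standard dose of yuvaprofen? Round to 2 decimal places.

1.48 mg/dL

Standard dose requires CrCl ≥ 90 mL/min.
Set (140 − 58) × 117.1 / (72 × SCr) = 90
SCr = (140 − 58) × 117.1 / (72 × 90) = 1.482 mg/dL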